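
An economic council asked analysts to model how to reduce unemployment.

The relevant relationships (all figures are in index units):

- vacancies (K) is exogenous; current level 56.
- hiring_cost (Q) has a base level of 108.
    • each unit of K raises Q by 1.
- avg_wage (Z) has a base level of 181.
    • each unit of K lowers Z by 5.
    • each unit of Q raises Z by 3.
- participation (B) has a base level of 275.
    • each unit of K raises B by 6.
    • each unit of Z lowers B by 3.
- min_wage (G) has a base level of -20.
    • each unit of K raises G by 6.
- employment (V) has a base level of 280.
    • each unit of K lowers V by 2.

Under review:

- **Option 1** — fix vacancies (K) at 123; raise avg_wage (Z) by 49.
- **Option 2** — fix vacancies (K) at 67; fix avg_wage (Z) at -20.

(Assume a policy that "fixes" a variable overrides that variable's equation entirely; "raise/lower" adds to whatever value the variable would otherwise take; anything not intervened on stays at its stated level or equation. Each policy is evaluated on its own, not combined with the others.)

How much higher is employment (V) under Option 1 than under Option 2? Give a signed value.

Option 1 (K := 123, Z + 49):
  K = 123
  V = 280 − 2·123 = 34
Option 2 (K := 67, Z := -20):
  K = 67
  V = 280 − 2·67 = 146
V: 34 − 146 = -112

-112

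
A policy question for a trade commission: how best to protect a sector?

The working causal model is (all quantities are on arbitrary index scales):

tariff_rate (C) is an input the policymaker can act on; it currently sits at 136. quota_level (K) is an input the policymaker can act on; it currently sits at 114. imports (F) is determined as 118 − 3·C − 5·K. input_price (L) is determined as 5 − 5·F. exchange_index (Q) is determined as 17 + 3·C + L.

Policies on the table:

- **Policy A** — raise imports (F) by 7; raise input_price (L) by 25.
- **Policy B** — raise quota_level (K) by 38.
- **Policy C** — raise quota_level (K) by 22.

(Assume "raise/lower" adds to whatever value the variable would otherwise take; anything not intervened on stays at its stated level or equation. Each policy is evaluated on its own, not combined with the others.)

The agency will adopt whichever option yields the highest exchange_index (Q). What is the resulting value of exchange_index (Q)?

5680

Policy A (F + 7, L + 25):
  C = 136
  K = 114
  F = 118 − 3·136 − 5·114 (+7 from intervention) = -853
  L = 5 − 5·(-853) (+25 from intervention) = 4295
  Q = 17 + 3·136 + 4295 = 4720
Policy B (K + 38):
  C = 136
  K = 114 + 38 = 152
  F = 118 − 3·136 − 5·152 = -1050
  L = 5 − 5·(-1050) = 5255
  Q = 17 + 3·136 + 5255 = 5680
Policy C (K + 22):
  C = 136
  K = 114 + 22 = 136
  F = 118 − 3·136 − 5·136 = -970
  L = 5 − 5·(-970) = 4855
  Q = 17 + 3·136 + 4855 = 5280
Comparing — Policy A: Q=4720, Policy B: Q=5680, Policy C: Q=5280. Highest is 5680 (Policy B).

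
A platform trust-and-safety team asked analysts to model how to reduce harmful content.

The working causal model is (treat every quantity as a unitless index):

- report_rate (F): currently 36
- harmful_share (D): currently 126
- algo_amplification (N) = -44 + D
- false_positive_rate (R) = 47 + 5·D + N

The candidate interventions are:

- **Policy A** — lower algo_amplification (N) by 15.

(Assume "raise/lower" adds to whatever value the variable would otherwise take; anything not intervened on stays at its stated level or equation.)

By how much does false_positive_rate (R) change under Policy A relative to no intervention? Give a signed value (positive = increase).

-15

Baseline:
  D = 126
  N = -44 + 126 = 82
  R = 47 + 5·126 + 82 = 759
Policy A (N − 15):
  D = 126
  N = -44 + 126 (−15 from intervention) = 67
  R = 47 + 5·126 + 67 = 744
Change in R: 744 − 759 = -15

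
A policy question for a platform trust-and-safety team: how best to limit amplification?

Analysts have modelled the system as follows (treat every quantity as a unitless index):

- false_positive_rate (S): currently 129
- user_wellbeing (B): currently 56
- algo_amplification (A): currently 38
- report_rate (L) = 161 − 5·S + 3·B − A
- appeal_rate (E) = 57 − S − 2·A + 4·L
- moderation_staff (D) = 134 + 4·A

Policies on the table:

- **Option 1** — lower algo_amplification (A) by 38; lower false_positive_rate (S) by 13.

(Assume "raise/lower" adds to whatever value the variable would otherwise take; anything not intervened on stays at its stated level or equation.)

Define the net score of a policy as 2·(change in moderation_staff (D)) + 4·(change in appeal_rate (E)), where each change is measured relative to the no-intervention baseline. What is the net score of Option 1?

Baseline:
  S = 129
  B = 56
  A = 38
  L = 161 − 5·129 + 3·56 − 38 = -354
  E = 57 − 129 − 2·38 + 4·(-354) = -1564
  D = 134 + 4·38 = 286
Option 1 (A − 38, S − 13):
  S = 129 − 13 = 116
  B = 56
  A = 38 − 38 = 0
  L = 161 − 5·116 + 3·56 − 0 = -251
  E = 57 − 116 − 2·0 + 4·(-251) = -1063
  D = 134 + 4·0 = 134
ΔD = 134 − 286 = -152; ΔE = -1063 − (-1564) = 501
Score = 2·(-152) + 4·501 = 1700

1700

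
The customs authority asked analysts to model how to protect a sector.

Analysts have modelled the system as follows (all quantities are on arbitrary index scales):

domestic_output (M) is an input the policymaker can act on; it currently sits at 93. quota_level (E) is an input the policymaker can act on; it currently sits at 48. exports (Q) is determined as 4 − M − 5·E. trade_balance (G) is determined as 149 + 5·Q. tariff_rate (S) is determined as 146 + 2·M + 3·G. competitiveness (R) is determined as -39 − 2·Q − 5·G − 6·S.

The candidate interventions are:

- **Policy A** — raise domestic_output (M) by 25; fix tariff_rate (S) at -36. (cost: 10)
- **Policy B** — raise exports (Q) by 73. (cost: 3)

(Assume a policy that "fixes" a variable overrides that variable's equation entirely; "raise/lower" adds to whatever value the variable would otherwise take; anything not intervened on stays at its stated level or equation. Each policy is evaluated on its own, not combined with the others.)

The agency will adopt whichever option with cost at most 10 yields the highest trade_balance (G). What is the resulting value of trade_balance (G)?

-1131

Policy A (M + 25, S := -36):
  M = 93 + 25 = 118
  E = 48
  Q = 4 − 118 − 5·48 = -354
  G = 149 + 5·(-354) = -1621
Policy B (Q + 73):
  M = 93
  E = 48
  Q = 4 − 93 − 5·48 (+73 from intervention) = -256
  G = 149 + 5·(-256) = -1131
Comparing — Policy A: G=-1621, Policy B: G=-1131. Highest is -1131 (Policy B).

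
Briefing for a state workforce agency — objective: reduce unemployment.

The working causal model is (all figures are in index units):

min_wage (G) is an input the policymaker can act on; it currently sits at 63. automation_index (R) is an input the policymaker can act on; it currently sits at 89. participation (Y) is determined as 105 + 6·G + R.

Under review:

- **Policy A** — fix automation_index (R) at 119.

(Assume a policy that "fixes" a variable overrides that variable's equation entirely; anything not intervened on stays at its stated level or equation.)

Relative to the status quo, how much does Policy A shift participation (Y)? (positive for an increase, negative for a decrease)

30

Baseline:
  G = 63
  R = 89
  Y = 105 + 6·63 + 89 = 572
Policy A (R := 119):
  G = 63
  R = 119
  Y = 105 + 6·63 + 119 = 602
Change in Y: 602 − 572 = 30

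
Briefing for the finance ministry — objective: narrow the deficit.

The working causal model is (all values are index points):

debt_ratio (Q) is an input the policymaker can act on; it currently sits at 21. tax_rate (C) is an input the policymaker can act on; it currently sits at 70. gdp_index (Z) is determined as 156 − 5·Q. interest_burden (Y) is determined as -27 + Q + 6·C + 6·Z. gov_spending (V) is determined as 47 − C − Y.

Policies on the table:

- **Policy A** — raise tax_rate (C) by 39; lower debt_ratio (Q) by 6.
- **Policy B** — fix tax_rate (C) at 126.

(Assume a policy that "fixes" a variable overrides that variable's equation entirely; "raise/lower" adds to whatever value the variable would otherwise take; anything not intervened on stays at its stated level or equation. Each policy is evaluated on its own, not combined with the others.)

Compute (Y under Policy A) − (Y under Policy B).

Policy A (C + 39, Q − 6):
  Q = 21 − 6 = 15
  C = 70 + 39 = 109
  Z = 156 − 5·15 = 81
  Y = -27 + 15 + 6·109 + 6·81 = 1128
Policy B (C := 126):
  Q = 21
  C = 126
  Z = 156 − 5·21 = 51
  Y = -27 + 21 + 6·126 + 6·51 = 1056
Y: 1128 − 1056 = 72

72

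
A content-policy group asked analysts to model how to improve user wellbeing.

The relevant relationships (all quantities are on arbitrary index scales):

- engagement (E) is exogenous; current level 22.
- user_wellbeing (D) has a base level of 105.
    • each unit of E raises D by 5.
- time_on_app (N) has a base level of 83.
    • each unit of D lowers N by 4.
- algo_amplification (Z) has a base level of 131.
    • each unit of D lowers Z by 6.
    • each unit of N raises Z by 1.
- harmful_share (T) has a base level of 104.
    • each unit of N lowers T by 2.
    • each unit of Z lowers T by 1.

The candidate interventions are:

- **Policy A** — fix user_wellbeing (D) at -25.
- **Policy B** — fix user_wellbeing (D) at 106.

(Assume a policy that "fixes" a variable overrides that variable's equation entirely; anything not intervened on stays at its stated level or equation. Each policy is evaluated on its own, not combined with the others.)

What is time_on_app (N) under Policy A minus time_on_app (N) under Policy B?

524

Policy A (D := -25):
  E = 22
  D = -25
  N = 83 − 4·(-25) = 183
Policy B (D := 106):
  E = 22
  D = 106
  N = 83 − 4·106 = -341
N: 183 − (-341) = 524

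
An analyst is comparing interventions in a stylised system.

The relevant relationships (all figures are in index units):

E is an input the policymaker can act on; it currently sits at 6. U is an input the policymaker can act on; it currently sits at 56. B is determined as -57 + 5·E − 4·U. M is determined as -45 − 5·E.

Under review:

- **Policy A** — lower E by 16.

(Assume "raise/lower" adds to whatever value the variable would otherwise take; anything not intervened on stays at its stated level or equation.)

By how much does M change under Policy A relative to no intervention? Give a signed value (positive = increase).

80

Baseline:
  E = 6
  M = -45 − 5·6 = -75
Policy A (E − 16):
  E = 6 − 16 = -10
  M = -45 − 5·(-10) = 5
Change in M: 5 − (-75) = 80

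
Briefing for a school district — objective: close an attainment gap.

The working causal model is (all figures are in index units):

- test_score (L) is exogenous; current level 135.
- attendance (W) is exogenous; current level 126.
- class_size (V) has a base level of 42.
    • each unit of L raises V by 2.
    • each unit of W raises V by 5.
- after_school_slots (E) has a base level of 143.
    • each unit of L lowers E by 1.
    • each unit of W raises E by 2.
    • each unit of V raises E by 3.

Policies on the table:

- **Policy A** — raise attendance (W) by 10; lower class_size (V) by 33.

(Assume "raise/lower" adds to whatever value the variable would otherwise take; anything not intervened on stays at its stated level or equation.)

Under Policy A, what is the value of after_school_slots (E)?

Policy A (W + 10, V − 33):
  L = 135
  W = 126 + 10 = 136
  V = 42 + 2·135 + 5·136 (−33 from intervention) = 959
  E = 143 − 135 + 2·136 + 3·959 = 3157

3157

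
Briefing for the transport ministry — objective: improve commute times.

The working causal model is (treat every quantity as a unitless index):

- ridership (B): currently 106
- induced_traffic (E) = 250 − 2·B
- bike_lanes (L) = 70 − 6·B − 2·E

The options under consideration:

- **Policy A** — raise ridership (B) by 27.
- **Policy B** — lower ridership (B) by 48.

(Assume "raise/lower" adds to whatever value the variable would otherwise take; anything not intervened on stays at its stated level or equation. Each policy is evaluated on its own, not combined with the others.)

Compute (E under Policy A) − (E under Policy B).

-150

Policy A (B + 27):
  B = 106 + 27 = 133
  E = 250 − 2·133 = -16
Policy B (B − 48):
  B = 106 − 48 = 58
  E = 250 − 2·58 = 134
E: -16 − 134 = -150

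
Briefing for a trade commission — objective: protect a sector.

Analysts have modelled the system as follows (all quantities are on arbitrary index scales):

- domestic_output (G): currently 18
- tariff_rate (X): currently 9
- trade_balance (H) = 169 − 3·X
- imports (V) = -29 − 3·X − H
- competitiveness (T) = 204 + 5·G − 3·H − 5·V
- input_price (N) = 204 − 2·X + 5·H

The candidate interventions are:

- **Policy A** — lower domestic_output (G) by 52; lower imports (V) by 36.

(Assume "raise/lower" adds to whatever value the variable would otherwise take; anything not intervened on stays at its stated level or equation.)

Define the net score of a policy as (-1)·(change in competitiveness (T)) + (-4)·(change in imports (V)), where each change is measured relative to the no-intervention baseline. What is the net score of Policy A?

224

Baseline:
  G = 18
  X = 9
  H = 169 − 3·9 = 142
  V = -29 − 3·9 − 142 = -198
  T = 204 + 5·18 − 3·142 − 5·(-198) = 858
Policy A (G − 52, V − 36):
  G = 18 − 52 = -34
  X = 9
  H = 169 − 3·9 = 142
  V = -29 − 3·9 − 142 (−36 from intervention) = -234
  T = 204 + 5·(-34) − 3·142 − 5·(-234) = 778
ΔT = 778 − 858 = -80; ΔV = -234 − (-198) = -36
Score = (-1)·(-80) + (-4)·(-36) = 224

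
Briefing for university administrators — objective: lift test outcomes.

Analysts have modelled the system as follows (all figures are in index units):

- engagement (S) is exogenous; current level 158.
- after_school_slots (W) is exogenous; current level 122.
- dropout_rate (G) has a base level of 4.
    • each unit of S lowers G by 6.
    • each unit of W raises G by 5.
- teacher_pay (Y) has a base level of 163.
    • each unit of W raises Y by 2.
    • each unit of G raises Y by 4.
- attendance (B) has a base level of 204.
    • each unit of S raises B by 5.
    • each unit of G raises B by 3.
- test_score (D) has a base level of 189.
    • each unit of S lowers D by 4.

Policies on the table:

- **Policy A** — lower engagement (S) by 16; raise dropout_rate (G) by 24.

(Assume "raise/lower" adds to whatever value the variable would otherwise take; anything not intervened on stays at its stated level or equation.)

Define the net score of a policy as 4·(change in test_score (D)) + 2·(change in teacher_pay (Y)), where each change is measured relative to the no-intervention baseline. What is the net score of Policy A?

Baseline:
  S = 158
  W = 122
  G = 4 − 6·158 + 5·122 = -334
  Y = 163 + 2·122 + 4·(-334) = -929
  D = 189 − 4·158 = -443
Policy A (S − 16, G + 24):
  S = 158 − 16 = 142
  W = 122
  G = 4 − 6·142 + 5·122 (+24 from intervention) = -214
  Y = 163 + 2·122 + 4·(-214) = -449
  D = 189 − 4·142 = -379
ΔD = -379 − (-443) = 64; ΔY = -449 − (-929) = 480
Score = 4·64 + 2·480 = 1216

1216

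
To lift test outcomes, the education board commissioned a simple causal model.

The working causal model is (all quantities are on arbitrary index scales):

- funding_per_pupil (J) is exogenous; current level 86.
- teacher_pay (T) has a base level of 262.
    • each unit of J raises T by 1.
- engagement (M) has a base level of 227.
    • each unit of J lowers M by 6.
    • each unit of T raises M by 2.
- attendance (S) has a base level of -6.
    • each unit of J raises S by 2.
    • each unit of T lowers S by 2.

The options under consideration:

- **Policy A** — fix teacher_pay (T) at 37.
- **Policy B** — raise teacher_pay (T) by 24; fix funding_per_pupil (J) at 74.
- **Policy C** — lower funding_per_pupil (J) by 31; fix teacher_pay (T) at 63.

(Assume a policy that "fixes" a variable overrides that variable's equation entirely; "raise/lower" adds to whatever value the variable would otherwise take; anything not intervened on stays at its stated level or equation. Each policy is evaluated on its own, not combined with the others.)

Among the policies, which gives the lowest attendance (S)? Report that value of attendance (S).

-578

Policy A (T := 37):
  J = 86
  T = 37
  S = -6 + 2·86 − 2·37 = 92
Policy B (T + 24, J := 74):
  J = 74
  T = 262 + 74 (+24 from intervention) = 360
  S = -6 + 2·74 − 2·360 = -578
Policy C (J − 31, T := 63):
  J = 86 − 31 = 55
  T = 63
  S = -6 + 2·55 − 2·63 = -22
Comparing — Policy A: S=92, Policy B: S=-578, Policy C: S=-22. Lowest is -578 (Policy B).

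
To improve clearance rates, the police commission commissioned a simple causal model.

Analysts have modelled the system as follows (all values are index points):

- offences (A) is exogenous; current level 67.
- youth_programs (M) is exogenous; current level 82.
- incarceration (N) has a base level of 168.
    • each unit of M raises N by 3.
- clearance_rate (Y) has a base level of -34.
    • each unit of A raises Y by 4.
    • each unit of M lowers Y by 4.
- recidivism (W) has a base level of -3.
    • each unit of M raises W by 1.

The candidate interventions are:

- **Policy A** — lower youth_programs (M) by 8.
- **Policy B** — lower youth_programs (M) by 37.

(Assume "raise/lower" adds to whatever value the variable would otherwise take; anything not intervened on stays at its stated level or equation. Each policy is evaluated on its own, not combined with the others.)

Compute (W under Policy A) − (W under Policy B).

29

Policy A (M − 8):
  M = 82 − 8 = 74
  W = -3 + 74 = 71
Policy B (M − 37):
  M = 82 − 37 = 45
  W = -3 + 45 = 42
W: 71 − 42 = 29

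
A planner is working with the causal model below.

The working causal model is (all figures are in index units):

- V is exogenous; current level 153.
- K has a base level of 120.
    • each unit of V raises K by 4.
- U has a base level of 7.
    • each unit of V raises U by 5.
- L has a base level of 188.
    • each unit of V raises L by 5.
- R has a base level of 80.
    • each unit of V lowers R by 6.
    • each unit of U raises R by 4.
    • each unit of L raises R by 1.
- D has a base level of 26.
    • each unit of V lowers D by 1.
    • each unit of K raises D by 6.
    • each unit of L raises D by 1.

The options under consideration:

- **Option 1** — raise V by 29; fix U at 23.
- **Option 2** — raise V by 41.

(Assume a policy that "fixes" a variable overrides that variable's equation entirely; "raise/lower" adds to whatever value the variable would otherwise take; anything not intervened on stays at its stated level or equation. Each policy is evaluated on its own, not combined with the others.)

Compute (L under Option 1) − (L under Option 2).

Option 1 (V + 29, U := 23):
  V = 153 + 29 = 182
  L = 188 + 5·182 = 1098
Option 2 (V + 41):
  V = 153 + 41 = 194
  L = 188 + 5·194 = 1158
L: 1098 − 1158 = -60

-60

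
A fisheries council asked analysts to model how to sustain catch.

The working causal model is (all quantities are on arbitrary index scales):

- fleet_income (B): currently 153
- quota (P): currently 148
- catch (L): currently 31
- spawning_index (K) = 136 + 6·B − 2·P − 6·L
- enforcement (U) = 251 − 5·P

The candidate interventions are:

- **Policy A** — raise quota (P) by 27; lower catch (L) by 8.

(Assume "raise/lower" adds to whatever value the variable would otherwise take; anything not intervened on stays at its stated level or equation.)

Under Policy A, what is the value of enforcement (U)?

-624

Policy A (P + 27, L − 8):
  P = 148 + 27 = 175
  U = 251 − 5·175 = -624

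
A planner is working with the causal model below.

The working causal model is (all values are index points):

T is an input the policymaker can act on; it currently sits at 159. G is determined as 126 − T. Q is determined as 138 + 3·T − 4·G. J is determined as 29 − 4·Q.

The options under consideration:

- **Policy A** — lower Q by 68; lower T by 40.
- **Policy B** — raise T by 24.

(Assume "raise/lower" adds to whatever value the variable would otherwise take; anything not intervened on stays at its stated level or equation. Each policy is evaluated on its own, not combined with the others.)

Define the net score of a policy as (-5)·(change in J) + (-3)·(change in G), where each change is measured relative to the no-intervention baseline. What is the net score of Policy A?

-7080

Baseline:
  T = 159
  G = 126 − 159 = -33
  Q = 138 + 3·159 − 4·(-33) = 747
  J = 29 − 4·747 = -2959
Policy A (Q − 68, T − 40):
  T = 159 − 40 = 119
  G = 126 − 119 = 7
  Q = 138 + 3·119 − 4·7 (−68 from intervention) = 399
  J = 29 − 4·399 = -1567
ΔJ = -1567 − (-2959) = 1392; ΔG = 7 − (-33) = 40
Score = (-5)·1392 + (-3)·40 = -7080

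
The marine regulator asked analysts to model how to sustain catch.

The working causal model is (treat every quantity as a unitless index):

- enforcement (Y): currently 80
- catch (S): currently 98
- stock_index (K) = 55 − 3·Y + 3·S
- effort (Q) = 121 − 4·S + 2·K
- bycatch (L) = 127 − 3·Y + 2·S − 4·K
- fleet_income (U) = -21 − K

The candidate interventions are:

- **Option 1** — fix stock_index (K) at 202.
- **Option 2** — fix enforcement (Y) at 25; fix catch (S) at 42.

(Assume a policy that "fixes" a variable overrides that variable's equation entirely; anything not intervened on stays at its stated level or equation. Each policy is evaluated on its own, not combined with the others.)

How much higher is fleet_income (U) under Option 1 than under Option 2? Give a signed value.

Option 1 (K := 202):
  Y = 80
  S = 98
  K = 202
  U = -21 − 202 = -223
Option 2 (Y := 25, S := 42):
  Y = 25
  S = 42
  K = 55 − 3·25 + 3·42 = 106
  U = -21 − 106 = -127
U: -223 − (-127) = -96

-96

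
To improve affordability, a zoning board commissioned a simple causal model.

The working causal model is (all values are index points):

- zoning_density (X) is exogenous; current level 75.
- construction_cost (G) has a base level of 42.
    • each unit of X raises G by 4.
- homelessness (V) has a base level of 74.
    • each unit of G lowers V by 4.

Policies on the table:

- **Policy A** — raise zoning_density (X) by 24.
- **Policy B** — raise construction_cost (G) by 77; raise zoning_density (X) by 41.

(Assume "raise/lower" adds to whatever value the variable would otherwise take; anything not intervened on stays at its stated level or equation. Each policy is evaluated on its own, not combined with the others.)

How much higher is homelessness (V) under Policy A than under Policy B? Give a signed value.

Policy A (X + 24):
  X = 75 + 24 = 99
  G = 42 + 4·99 = 438
  V = 74 − 4·438 = -1678
Policy B (G + 77, X + 41):
  X = 75 + 41 = 116
  G = 42 + 4·116 (+77 from intervention) = 583
  V = 74 − 4·583 = -2258
V: -1678 − (-2258) = 580

580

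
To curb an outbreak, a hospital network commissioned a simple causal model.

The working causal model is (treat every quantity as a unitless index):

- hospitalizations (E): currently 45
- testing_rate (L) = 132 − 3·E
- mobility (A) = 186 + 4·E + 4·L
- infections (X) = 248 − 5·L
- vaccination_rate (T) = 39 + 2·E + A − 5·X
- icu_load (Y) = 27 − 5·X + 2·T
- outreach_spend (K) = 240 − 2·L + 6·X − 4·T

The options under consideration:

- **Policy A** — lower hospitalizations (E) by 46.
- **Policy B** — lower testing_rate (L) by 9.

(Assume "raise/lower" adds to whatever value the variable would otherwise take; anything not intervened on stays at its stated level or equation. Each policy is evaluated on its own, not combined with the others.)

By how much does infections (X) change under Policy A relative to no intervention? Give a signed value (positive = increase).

Baseline:
  E = 45
  L = 132 − 3·45 = -3
  X = 248 − 5·(-3) = 263
Policy A (E − 46):
  E = 45 − 46 = -1
  L = 132 − 3·(-1) = 135
  X = 248 − 5·135 = -427
Change in X: -427 − 263 = -690

-690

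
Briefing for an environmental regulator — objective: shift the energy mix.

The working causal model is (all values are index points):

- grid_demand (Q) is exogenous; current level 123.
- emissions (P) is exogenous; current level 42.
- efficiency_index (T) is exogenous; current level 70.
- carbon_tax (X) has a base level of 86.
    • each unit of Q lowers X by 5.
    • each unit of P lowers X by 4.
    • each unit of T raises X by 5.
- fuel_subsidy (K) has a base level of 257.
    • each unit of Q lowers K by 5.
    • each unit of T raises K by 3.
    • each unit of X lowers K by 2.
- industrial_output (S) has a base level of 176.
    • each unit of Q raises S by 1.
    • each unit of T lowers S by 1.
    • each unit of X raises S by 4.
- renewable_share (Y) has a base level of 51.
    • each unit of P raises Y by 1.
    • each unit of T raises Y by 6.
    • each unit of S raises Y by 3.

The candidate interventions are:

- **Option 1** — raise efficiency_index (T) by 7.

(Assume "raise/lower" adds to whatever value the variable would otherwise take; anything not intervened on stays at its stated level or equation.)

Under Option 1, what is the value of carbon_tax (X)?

Option 1 (T + 7):
  Q = 123
  P = 42
  T = 70 + 7 = 77
  X = 86 − 5·123 − 4·42 + 5·77 = -312

-312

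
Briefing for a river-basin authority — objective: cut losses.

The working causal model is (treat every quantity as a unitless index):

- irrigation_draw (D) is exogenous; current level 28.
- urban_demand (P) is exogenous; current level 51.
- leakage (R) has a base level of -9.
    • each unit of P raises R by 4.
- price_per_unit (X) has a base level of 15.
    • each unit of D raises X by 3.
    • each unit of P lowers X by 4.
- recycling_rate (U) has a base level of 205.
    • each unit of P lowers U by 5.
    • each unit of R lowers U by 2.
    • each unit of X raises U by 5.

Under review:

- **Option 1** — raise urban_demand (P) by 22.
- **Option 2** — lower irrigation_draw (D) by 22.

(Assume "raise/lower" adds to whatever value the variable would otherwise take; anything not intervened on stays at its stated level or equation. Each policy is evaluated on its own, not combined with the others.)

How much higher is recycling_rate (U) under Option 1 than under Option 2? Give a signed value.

-396

Option 1 (P + 22):
  D = 28
  P = 51 + 22 = 73
  R = -9 + 4·73 = 283
  X = 15 + 3·28 − 4·73 = -193
  U = 205 − 5·73 − 2·283 + 5·(-193) = -1691
Option 2 (D − 22):
  D = 28 − 22 = 6
  P = 51
  R = -9 + 4·51 = 195
  X = 15 + 3·6 − 4·51 = -171
  U = 205 − 5·51 − 2·195 + 5·(-171) = -1295
U: -1691 − (-1295) = -396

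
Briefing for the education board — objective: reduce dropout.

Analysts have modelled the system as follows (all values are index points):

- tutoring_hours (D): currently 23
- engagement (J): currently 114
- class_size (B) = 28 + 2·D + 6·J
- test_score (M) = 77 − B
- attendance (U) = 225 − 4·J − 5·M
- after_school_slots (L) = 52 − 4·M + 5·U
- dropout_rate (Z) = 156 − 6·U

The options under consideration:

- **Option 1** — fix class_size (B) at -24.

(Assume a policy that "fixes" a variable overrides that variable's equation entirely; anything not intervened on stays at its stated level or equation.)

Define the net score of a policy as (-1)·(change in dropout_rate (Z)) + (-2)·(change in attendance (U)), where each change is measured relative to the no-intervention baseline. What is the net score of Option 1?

Baseline:
  D = 23
  J = 114
  B = 28 + 2·23 + 6·114 = 758
  M = 77 − 758 = -681
  U = 225 − 4·114 − 5·(-681) = 3174
  Z = 156 − 6·3174 = -18888
Option 1 (B := -24):
  D = 23
  J = 114
  B = -24
  M = 77 − (-24) = 101
  U = 225 − 4·114 − 5·101 = -736
  Z = 156 − 6·(-736) = 4572
ΔZ = 4572 − (-18888) = 23460; ΔU = -736 − 3174 = -3910
Score = (-1)·23460 + (-2)·(-3910) = -15640

-15640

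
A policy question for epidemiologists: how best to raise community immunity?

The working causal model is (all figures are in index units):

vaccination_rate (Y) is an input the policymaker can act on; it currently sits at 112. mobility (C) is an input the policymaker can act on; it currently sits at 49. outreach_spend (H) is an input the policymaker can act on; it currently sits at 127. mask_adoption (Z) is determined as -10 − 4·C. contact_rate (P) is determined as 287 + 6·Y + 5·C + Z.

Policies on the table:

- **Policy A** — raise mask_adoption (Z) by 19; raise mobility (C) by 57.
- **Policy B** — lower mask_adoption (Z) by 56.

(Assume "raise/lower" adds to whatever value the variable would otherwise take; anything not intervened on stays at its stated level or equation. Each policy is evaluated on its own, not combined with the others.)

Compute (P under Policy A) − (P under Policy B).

132

Policy A (Z + 19, C + 57):
  Y = 112
  C = 49 + 57 = 106
  Z = -10 − 4·106 (+19 from intervention) = -415
  P = 287 + 6·112 + 5·106 + (-415) = 1074
Policy B (Z − 56):
  Y = 112
  C = 49
  Z = -10 − 4·49 (−56 from intervention) = -262
  P = 287 + 6·112 + 5·49 + (-262) = 942
P: 1074 − 942 = 132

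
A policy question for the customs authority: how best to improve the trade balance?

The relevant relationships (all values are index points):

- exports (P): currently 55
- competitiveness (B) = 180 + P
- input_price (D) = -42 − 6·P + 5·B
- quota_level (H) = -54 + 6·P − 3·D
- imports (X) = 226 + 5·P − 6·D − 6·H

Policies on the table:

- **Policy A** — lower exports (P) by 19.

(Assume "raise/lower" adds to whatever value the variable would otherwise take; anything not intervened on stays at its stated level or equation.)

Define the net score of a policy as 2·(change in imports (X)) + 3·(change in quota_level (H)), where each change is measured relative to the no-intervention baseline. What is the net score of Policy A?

Baseline:
  P = 55
  B = 180 + 55 = 235
  D = -42 − 6·55 + 5·235 = 803
  H = -54 + 6·55 − 3·803 = -2133
  X = 226 + 5·55 − 6·803 − 6·(-2133) = 8481
Policy A (P − 19):
  P = 55 − 19 = 36
  B = 180 + 36 = 216
  D = -42 − 6·36 + 5·216 = 822
  H = -54 + 6·36 − 3·822 = -2304
  X = 226 + 5·36 − 6·822 − 6·(-2304) = 9298
ΔX = 9298 − 8481 = 817; ΔH = -2304 − (-2133) = -171
Score = 2·817 + 3·(-171) = 1121

1121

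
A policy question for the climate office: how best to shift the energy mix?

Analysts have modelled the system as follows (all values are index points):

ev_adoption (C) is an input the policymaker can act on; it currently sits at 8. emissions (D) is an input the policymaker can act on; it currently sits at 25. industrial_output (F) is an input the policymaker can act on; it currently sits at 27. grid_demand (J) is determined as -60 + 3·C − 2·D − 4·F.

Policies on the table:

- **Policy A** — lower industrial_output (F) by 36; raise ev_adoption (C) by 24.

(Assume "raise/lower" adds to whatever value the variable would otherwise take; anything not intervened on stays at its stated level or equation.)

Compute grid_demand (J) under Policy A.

Policy A (F − 36, C + 24):
  C = 8 + 24 = 32
  D = 25
  F = 27 − 36 = -9
  J = -60 + 3·32 − 2·25 − 4·(-9) = 22

22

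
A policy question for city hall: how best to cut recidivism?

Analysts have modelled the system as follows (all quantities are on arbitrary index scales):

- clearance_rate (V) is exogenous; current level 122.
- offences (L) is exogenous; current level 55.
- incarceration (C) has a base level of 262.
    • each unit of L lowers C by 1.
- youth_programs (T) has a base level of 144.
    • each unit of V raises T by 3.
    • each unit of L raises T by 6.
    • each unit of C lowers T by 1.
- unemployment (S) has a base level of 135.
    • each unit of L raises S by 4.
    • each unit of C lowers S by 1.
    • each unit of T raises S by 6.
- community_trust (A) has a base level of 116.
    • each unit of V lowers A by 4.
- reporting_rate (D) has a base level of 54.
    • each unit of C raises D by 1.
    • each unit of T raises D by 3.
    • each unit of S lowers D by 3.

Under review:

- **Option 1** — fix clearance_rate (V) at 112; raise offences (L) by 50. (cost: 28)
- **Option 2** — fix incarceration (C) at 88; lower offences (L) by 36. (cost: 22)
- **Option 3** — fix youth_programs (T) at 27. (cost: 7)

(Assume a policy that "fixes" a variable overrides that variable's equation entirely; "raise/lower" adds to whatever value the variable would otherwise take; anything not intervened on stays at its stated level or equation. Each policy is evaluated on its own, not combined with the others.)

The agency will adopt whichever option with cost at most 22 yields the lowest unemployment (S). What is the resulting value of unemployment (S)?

310

Option 2 (C := 88, L − 36):
  V = 122
  L = 55 − 36 = 19
  C = 88
  T = 144 + 3·122 + 6·19 − 88 = 536
  S = 135 + 4·19 − 88 + 6·536 = 3339
Option 3 (T := 27):
  V = 122
  L = 55
  C = 262 − 55 = 207
  T = 27
  S = 135 + 4·55 − 207 + 6·27 = 310
Comparing — Option 2: S=3339, Option 3: S=310. Lowest is 310 (Option 3).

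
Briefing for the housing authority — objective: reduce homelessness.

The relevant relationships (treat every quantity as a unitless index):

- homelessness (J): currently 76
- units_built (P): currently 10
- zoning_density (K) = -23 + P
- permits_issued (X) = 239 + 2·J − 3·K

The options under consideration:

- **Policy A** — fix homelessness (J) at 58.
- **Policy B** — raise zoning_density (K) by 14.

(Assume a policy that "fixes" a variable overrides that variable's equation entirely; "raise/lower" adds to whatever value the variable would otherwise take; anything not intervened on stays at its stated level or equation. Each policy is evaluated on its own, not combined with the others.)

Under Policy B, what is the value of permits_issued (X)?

388

Policy B (K + 14):
  J = 76
  P = 10
  K = -23 + 10 (+14 from intervention) = 1
  X = 239 + 2·76 − 3·1 = 388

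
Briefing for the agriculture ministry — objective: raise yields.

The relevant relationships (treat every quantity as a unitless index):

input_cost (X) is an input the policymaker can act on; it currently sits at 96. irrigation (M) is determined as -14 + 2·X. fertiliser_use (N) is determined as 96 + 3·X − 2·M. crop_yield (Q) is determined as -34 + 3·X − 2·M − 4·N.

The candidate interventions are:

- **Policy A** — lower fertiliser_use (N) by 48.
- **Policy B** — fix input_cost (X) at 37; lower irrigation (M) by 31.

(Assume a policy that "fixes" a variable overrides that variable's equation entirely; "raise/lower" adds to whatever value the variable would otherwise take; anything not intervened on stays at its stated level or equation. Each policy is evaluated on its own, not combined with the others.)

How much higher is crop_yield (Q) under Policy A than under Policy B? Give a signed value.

555

Policy A (N − 48):
  X = 96
  M = -14 + 2·96 = 178
  N = 96 + 3·96 − 2·178 (−48 from intervention) = -20
  Q = -34 + 3·96 − 2·178 − 4·(-20) = -22
Policy B (X := 37, M − 31):
  X = 37
  M = -14 + 2·37 (−31 from intervention) = 29
  N = 96 + 3·37 − 2·29 = 149
  Q = -34 + 3·37 − 2·29 − 4·149 = -577
Q: -22 − (-577) = 555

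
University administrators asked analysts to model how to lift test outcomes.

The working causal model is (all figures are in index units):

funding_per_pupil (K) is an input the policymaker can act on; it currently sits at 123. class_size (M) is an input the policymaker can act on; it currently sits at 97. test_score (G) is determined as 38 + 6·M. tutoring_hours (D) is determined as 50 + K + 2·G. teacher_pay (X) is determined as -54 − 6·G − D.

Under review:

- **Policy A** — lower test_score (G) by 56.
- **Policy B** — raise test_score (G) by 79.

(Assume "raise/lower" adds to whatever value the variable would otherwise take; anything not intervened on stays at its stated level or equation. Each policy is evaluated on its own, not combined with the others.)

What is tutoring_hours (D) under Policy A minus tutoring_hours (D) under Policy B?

-270

Policy A (G − 56):
  K = 123
  M = 97
  G = 38 + 6·97 (−56 from intervention) = 564
  D = 50 + 123 + 2·564 = 1301
Policy B (G + 79):
  K = 123
  M = 97
  G = 38 + 6·97 (+79 from intervention) = 699
  D = 50 + 123 + 2·699 = 1571
D: 1301 − 1571 = -270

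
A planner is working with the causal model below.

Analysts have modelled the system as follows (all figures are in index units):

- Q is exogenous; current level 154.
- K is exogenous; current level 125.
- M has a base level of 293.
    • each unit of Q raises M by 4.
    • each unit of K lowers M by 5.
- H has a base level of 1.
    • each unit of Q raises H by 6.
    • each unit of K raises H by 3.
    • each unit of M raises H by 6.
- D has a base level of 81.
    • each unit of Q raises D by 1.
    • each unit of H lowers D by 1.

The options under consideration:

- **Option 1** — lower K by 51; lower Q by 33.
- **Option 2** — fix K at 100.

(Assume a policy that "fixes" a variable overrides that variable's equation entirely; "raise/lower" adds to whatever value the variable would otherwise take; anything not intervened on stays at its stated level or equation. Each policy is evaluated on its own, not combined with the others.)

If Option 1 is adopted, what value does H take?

Option 1 (K − 51, Q − 33):
  Q = 154 − 33 = 121
  K = 125 − 51 = 74
  M = 293 + 4·121 − 5·74 = 407
  H = 1 + 6·121 + 3·74 + 6·407 = 3391

3391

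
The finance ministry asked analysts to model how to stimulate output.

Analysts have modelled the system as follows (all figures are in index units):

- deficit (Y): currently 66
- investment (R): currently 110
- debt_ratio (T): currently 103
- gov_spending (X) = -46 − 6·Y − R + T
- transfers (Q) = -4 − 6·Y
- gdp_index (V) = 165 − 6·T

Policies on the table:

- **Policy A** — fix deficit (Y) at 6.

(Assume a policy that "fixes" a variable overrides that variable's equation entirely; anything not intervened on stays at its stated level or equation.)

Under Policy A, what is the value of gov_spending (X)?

Policy A (Y := 6):
  Y = 6
  R = 110
  T = 103
  X = -46 − 6·6 − 110 + 103 = -89

-89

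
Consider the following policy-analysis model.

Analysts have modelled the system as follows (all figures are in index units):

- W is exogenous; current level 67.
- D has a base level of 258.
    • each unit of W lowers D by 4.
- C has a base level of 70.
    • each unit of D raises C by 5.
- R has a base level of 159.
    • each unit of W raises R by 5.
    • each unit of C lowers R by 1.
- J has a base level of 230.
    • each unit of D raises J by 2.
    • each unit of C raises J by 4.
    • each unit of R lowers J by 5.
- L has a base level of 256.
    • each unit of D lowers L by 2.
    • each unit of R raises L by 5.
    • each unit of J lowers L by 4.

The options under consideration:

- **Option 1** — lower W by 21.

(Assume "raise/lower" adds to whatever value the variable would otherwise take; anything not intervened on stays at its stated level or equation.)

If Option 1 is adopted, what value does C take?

Option 1 (W − 21):
  W = 67 − 21 = 46
  D = 258 − 4·46 = 74
  C = 70 + 5·74 = 440

440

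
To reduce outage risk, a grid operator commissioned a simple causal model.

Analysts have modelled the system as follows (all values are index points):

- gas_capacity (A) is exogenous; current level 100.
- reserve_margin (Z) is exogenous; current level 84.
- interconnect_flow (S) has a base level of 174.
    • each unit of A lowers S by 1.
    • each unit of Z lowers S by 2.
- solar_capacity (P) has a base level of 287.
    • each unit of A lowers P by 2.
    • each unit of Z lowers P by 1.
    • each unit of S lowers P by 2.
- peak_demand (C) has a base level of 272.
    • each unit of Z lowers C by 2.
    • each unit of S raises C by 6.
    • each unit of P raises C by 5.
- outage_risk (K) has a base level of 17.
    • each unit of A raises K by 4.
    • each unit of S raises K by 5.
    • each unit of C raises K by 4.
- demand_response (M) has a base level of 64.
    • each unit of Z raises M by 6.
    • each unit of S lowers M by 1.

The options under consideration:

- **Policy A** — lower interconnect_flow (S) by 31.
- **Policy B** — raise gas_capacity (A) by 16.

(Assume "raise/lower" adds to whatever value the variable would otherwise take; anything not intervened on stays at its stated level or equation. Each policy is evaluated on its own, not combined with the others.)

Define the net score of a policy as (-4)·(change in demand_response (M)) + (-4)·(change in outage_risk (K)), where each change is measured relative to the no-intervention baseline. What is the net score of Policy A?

-1488

Baseline:
  A = 100
  Z = 84
  S = 174 − 100 − 2·84 = -94
  P = 287 − 2·100 − 84 − 2·(-94) = 191
  C = 272 − 2·84 + 6·(-94) + 5·191 = 495
  K = 17 + 4·100 + 5·(-94) + 4·495 = 1927
  M = 64 + 6·84 − (-94) = 662
Policy A (S − 31):
  A = 100
  Z = 84
  S = 174 − 100 − 2·84 (−31 from intervention) = -125
  P = 287 − 2·100 − 84 − 2·(-125) = 253
  C = 272 − 2·84 + 6·(-125) + 5·253 = 619
  K = 17 + 4·100 + 5·(-125) + 4·619 = 2268
  M = 64 + 6·84 − (-125) = 693
ΔM = 693 − 662 = 31; ΔK = 2268 − 1927 = 341
Score = (-4)·31 + (-4)·341 = -1488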